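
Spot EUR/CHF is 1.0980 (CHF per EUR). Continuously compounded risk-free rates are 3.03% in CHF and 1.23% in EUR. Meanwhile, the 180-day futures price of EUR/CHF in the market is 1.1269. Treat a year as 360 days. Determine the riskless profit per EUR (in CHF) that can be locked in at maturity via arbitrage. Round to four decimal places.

0.0190 per EUR (in CHF)

Fair futures: F* = S·e^(carry·T), with carry = (r_CHF − r_EUR) = 0.0303 − 0.0123 = 0.0180
F* = 1.0980 · e^(0.0180 × 180/360) = 1.0980 · e^0.009000 = 1.0980 × 1.009041 = 1.1079
Market 1.1269 > fair 1.1079: forward overpriced → cash-and-carry (buy spot, short the forward).
At maturity, profit = |F_mkt − F*| = |1.1269 − 1.1079| = 0.0190 per EUR (in CHF)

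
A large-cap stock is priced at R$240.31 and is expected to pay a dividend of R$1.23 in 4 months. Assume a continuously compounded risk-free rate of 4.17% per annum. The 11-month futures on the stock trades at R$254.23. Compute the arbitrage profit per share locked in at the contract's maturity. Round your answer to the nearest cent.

PV(dividends) I = 1.23·e^(−0.0417·4/12) = 1.2130
Fair futures F* = (S − I)·e^(rT) = (240.31 − 1.2130)·e^0.038225 = 239.0970 × 1.038965 = 248.4134
Market R$254.23 > fair 248.4134: forward overpriced → cash-and-carry (borrow at r, buy the stock and collect the dividends, short the forward).
Profit at T = |F_mkt − F*| = |254.23 − 248.4134| = R$5.82 per share

R$5.82 per share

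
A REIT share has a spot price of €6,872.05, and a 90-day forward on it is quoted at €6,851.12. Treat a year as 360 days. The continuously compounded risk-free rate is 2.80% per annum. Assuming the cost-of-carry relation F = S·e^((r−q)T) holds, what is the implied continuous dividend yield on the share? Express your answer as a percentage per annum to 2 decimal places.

4.02%

From F = S·e^((r−q)T): (r − q) = ln(F/S)/T
ln(6851.12/6872.05) = ln(0.996954) = -0.003051
(r − q) = -0.003051 / (90/360) = -0.012204
q = r − ln(F/S)/T = 0.0280 + 0.012204 = 0.040204
q = 4.02%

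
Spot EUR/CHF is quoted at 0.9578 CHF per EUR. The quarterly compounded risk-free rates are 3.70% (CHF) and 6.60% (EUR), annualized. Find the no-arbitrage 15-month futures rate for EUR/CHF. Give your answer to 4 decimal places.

0.9241

By covered interest parity, F = S · (1+r_CHF/4)^(4T) / (1+r_EUR/4)^(4T)
= 0.9578 × 1.047114 / 1.085268 = 0.9578 × 0.964844
F = 0.9241 CHF per EUR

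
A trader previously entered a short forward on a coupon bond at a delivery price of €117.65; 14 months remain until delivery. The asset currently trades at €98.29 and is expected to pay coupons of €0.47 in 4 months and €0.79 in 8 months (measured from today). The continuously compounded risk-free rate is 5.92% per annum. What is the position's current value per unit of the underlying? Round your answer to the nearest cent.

PV(remaining coupons) I = 0.47·e^(−0.0592·4/12) + 0.79·e^(−0.0592·8/12) = 1.2202
Current forward F = (S − I)·e^(rT) = (98.29 − 1.2202)·e^(0.0592·14/12) = 97.0698 × 1.071508 = 104.0111
Value (long) = (F − K)·e^(−rT) = (104.0111 − 117.65) × 0.933264 = -12.7287
Short position value = −(long value) = €12.73

€12.73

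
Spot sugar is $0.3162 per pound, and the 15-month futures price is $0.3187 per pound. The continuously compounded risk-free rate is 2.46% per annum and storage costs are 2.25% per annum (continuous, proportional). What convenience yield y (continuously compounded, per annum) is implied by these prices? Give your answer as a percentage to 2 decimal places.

F = S·e^((r+u−y)T) ⇒ (r+u−y) = ln(F/S)/T
ln(0.3187/0.3162) = 0.007875; /T ⇒ 0.006300
y = r + u − ln(F/S)/T = 0.0246 + 0.0225 − 0.006300 = 0.040800
y = 4.08%

4.08%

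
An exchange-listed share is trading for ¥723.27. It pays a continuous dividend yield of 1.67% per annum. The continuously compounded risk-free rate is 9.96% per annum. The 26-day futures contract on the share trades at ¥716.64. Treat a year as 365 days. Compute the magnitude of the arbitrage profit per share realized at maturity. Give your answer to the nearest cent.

Fair futures: F* = S·e^(carry·T), with carry = (r − q) = 0.0996 − 0.0167 = 0.0829
F* = 723.27 · e^(0.0829 × 26/365) = 723.27 · e^0.005905 = 723.27 × 1.005922 = ¥727.5532
Market ¥716.64 < fair ¥727.5532: forward underpriced → reverse cash-and-carry (short spot, go long the forward).
At maturity, profit = |F_mkt − F*| = |716.64 − 727.5532| = ¥10.91 per share

¥10.91 per share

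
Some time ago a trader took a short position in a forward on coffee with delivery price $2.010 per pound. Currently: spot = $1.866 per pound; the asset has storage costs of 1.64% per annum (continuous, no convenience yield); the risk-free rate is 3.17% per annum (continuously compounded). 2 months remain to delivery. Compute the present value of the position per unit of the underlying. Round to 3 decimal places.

Current fair forward for the remaining 2 months: F = S·e^((r + u)·T), (r + u) = 0.0317 + 0.0164 = 0.0481
F = 1.866 · e^(0.0481 × 2/12) = 1.866 × 1.008049 = 1.8810
Value of long forward = (F − K)·e^(−rT) = (1.8810 − 2.010) · e^(−0.0317·2/12)
= -0.1290 × 0.994731 = -0.128
Short position value = −(long value) = $0.128

$0.128 per pound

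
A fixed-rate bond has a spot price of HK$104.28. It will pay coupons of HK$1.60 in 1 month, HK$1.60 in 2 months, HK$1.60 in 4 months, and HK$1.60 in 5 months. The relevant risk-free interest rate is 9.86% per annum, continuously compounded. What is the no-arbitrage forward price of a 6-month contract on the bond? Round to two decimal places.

HK$102.99

PV(coupons) I = 1.60·e^(−0.0986·1/12) + 1.60·e^(−0.0986·2/12) + 1.60·e^(−0.0986·4/12) + 1.60·e^(−0.0986·5/12)
I = 1.5869 + 1.5739 + 1.5483 + 1.5356 = 6.2447
F = (S − I)·e^(rT) = (104.28 − 6.2447) · e^(0.0986·6/12)
= 98.0353 · e^0.049300 = 98.0353 × 1.050535 = HK$102.99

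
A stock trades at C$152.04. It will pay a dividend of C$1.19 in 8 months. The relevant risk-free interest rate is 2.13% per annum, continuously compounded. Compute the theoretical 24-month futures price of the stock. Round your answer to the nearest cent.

C$157.43

PV(dividends) I = 1.19·e^(−0.0213·8/12)
I = 1.1732
F = (S − I)·e^(rT) = (152.04 − 1.1732) · e^(0.0213·24/12)
= 150.8668 · e^0.042600 = 150.8668 × 1.043520 = C$157.43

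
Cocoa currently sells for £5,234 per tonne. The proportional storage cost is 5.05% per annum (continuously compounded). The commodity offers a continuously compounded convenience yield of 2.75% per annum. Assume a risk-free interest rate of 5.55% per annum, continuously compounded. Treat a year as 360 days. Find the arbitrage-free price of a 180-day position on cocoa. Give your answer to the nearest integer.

Net carry = r + u − y = 0.0555 + 0.0505 − 0.0275 = 0.0785
F = S·e^((r+u−y)T) = 5234 · e^(0.0785 × 180/360) = 5234 · e^0.039250
= 5234 × 1.040030 = £5,444 per tonne

£5,444 per tonne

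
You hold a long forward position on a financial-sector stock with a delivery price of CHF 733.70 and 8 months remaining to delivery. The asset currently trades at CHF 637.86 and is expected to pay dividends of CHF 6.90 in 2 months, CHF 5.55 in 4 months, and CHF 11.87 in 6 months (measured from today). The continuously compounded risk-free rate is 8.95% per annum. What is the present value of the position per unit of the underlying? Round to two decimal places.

PV(remaining dividends) I = 6.90·e^(−0.0895·2/12) + 5.55·e^(−0.0895·4/12) + 11.87·e^(−0.0895·6/12) = 23.5352
Current forward F = (S − I)·e^(rT) = (637.86 − 23.5352)·e^(0.0895·8/12) = 614.3248 × 1.061483 = 652.0953
Value (long) = (F − K)·e^(−rT) = (652.0953 − 733.70) × 0.942079 = -76.8781
Value = -CHF 76.88

-CHF 76.88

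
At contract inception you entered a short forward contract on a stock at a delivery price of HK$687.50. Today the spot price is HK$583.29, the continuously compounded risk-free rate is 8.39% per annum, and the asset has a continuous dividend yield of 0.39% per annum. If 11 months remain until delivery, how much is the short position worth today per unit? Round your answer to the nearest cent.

HK$55.40

Current fair forward for the remaining 11 months: F = S·e^((r − q)·T), (r − q) = 0.0839 − 0.0039 = 0.0800
F = 583.29 · e^(0.0800 × 11/12) = 583.29 × 1.076089 = 627.6720
Value of long forward = (F − K)·e^(−rT) = (627.6720 − 687.50) · e^(−0.0839·11/12)
= -59.8280 × 0.925975 = -55.40
Short position value = −(long value) = HK$55.40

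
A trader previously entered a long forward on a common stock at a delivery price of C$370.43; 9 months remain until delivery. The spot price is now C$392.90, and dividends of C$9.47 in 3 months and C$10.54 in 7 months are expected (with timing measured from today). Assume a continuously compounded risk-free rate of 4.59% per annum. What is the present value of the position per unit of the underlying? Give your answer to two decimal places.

C$15.38

PV(remaining dividends) I = 9.47·e^(−0.0459·3/12) + 10.54·e^(−0.0459·7/12) = 19.6235
Current forward F = (S − I)·e^(rT) = (392.90 − 19.6235)·e^(0.0459·9/12) = 373.2765 × 1.035024 = 386.3501
Value (long) = (F − K)·e^(−rT) = (386.3501 − 370.43) × 0.966161 = 15.3814
Value = C$15.38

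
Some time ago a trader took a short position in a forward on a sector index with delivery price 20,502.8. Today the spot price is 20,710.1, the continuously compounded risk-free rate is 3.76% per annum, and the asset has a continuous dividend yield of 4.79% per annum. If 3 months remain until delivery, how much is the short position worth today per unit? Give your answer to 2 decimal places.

-152.60

Current fair forward for the remaining 3 months: F = S·e^((r − q)·T), (r − q) = 0.0376 − 0.0479 = -0.0103
F = 20710.1 · e^(-0.0103 × 3/12) = 20710.1 × 0.99742831 = 20656.8400
Value of long forward = (F − K)·e^(−rT) = (20656.8400 − 20502.8) · e^(−0.0376·3/12)
= 154.0400 × 0.99064404 = 152.60
Short position value = −(long value) = -152.60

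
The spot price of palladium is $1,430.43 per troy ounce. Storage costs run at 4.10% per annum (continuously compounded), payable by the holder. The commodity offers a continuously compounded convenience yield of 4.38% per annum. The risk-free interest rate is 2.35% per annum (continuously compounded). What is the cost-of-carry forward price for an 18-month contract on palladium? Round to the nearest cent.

$1,475.54 per troy ounce

Net carry = r + u − y = 0.0235 + 0.0410 − 0.0438 = 0.0207
F = S·e^((r+u−y)T) = 1430.43 · e^(0.0207 × 18/12) = 1430.43 · e^0.03105000
= 1430.43 × 1.03153708 = $1,475.54 per troy ounce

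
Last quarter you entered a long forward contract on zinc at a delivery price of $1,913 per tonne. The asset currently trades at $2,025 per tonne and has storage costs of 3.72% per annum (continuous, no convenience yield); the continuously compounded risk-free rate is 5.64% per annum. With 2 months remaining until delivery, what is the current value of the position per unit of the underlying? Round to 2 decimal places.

Current fair forward for the remaining 2 months: F = S·e^((r + u)·T), (r + u) = 0.0564 + 0.0372 = 0.0936
F = 2025 · e^(0.0936 × 2/12) = 2025 × 1.01572232 = 2056.8377
Value of long forward = (F − K)·e^(−rT) = (2056.8377 − 1913) · e^(−0.0564·2/12)
= 143.8377 × 0.99064404 = 142.49

$142.49 per tonne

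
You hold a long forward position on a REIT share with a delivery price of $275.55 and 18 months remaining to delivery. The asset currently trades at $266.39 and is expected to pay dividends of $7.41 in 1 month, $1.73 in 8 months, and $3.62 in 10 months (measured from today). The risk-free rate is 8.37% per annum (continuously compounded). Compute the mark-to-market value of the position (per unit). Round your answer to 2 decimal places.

$10.98

PV(remaining dividends) I = 7.41·e^(−0.0837·1/12) + 1.73·e^(−0.0837·8/12) + 3.62·e^(−0.0837·10/12) = 12.3707
Current forward F = (S − I)·e^(rT) = (266.39 − 12.3707)·e^(0.0837·18/12) = 254.0193 × 1.133772 = 288.0000
Value (long) = (F − K)·e^(−rT) = (288.0000 − 275.55) × 0.882012 = 10.9810
Value = $10.98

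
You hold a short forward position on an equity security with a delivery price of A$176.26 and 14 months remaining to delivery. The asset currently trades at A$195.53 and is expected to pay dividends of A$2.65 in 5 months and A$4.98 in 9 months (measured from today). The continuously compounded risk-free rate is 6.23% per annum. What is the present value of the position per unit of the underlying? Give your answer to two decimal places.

PV(remaining dividends) I = 2.65·e^(−0.0623·5/12) + 4.98·e^(−0.0623·9/12) = 7.3348
Current forward F = (S − I)·e^(rT) = (195.53 − 7.3348)·e^(0.0623·14/12) = 188.1952 × 1.075390 = 202.3832
Value (long) = (F − K)·e^(−rT) = (202.3832 − 176.26) × 0.929895 = 24.2918
Short position value = −(long value) = -A$24.29

-A$24.29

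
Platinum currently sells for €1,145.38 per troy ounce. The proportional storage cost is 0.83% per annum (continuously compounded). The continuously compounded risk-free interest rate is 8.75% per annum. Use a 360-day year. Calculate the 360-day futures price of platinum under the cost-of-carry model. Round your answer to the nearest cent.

Net carry = r + u − y = 0.0875 + 0.0083 − 0.0000 = 0.0958
F = S·e^((r+u−y)T) = 1145.38 · e^(0.0958 × 360/360) = 1145.38 · e^0.09580000
= 1145.38 × 1.10053893 = €1,260.54 per troy ounce

€1,260.54 per troy ounce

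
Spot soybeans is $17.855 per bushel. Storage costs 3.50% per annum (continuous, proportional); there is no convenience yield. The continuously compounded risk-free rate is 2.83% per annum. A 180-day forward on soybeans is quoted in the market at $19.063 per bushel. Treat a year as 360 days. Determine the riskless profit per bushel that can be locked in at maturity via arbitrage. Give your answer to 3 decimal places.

$0.634 per bushel

Fair forward: F* = S·e^(carry·T), with carry = (r + u) = 0.0283 + 0.0350 = 0.0633
F* = 17.855 · e^(0.0633 × 180/360) = 17.855 · e^0.031650 = 17.855 × 1.032156 = $18.4291
Market $19.063 > fair $18.4291: forward overpriced → cash-and-carry (buy spot, short the forward).
At maturity, profit = |F_mkt − F*| = |19.063 − 18.4291| = $0.634 per bushel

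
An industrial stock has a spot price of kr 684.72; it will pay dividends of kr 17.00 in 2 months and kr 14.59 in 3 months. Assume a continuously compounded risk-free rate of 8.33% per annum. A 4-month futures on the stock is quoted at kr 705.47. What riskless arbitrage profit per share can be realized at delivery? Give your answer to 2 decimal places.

PV(dividends) I = 17.00·e^(−0.0833·2/12) + 14.59·e^(−0.0833·3/12) = 31.0549
Fair futures F* = (S − I)·e^(rT) = (684.72 − 31.0549)·e^0.027767 = 653.6651 × 1.028156 = 672.0697
Market kr 705.47 > fair 672.0697: forward overpriced → cash-and-carry (borrow at r, buy the stock and collect the dividends, short the forward).
Profit at T = |F_mkt − F*| = |705.47 − 672.0697| = kr 33.40 per share

kr 33.40 per share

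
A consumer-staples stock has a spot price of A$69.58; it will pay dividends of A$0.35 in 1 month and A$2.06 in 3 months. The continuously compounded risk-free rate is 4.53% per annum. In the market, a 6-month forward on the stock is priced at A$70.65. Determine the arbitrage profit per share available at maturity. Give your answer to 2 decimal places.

PV(dividends) I = 0.35·e^(−0.0453·1/12) + 2.06·e^(−0.0453·3/12) = 2.3855
Fair forward F* = (S − I)·e^(rT) = (69.58 − 2.3855)·e^0.022650 = 67.1945 × 1.022908 = 68.7338
Market A$70.65 > fair 68.7338: forward overpriced → cash-and-carry (borrow at r, buy the stock and collect the dividends, short the forward).
Profit at T = |F_mkt − F*| = |70.65 − 68.7338| = A$1.92 per share

A$1.92 per share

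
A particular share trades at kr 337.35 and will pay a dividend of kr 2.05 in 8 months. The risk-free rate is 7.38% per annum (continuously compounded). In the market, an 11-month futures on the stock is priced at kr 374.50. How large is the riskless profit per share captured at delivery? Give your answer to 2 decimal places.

kr 15.63 per share

PV(dividends) I = 2.05·e^(−0.0738·8/12) = 1.9516
Fair futures F* = (S − I)·e^(rT) = (337.35 − 1.9516)·e^0.067650 = 335.3984 × 1.069991 = 358.8733
Market kr 374.50 > fair 358.8733: forward overpriced → cash-and-carry (borrow at r, buy the stock and collect the dividends, short the forward).
Profit at T = |F_mkt − F*| = |374.50 − 358.8733| = kr 15.63 per share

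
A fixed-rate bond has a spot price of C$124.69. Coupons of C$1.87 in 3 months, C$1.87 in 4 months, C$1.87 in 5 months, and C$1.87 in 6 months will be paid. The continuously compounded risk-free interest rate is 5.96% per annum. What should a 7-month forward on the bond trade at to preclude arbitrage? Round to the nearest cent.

PV(coupons) I = 1.87·e^(−0.0596·3/12) + 1.87·e^(−0.0596·4/12) + 1.87·e^(−0.0596·5/12) + 1.87·e^(−0.0596·6/12)
I = 1.8423 + 1.8332 + 1.8241 + 1.8151 = 7.3147
F = (S − I)·e^(rT) = (124.69 − 7.3147) · e^(0.0596·7/12)
= 117.3753 · e^0.034767 = 117.3753 × 1.035378 = C$121.53

C$121.53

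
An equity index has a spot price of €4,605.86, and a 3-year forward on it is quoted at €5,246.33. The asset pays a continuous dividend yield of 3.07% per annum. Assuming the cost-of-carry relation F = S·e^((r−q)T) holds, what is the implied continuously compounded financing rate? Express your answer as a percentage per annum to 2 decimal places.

7.41%

From F = S·e^((r−q)T): (r − q) = ln(F/S)/T
ln(5246.33/4605.86) = ln(1.139055) = 0.130199
(r − q) = 0.130199 / (3) = 0.043400
r = ln(F/S)/T + q = 0.043400 + 0.0307 = 0.074100
r = 7.41%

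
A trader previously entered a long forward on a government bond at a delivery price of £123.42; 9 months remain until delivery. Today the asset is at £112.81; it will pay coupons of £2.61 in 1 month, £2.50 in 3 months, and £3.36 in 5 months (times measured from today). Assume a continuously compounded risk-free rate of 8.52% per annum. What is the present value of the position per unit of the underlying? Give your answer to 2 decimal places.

PV(remaining coupons) I = 2.61·e^(−0.0852·1/12) + 2.50·e^(−0.0852·3/12) + 3.36·e^(−0.0852·5/12) = 8.2817
Current forward F = (S − I)·e^(rT) = (112.81 − 8.2817)·e^(0.0852·9/12) = 104.5283 × 1.065986 = 111.4257
Value (long) = (F − K)·e^(−rT) = (111.4257 − 123.42) × 0.938099 = -11.2518
Value = -£11.25

-£11.25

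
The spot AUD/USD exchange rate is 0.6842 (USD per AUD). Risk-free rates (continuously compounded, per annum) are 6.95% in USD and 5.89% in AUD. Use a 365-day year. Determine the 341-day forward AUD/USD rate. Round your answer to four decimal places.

F = S·e^((r_USD − r_AUD)T) = 0.6842 · e^((0.0695 − 0.0589) × 341/365)
= 0.6842 · e^0.009903 = 0.6842 × 1.009952
F = 0.6910 USD per AUD

0.6910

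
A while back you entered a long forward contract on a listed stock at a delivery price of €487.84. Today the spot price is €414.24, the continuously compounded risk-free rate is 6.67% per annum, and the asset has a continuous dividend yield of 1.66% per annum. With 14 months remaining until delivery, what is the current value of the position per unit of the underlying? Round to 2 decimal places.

-€45.02

Current fair forward for the remaining 14 months: F = S·e^((r − q)·T), (r − q) = 0.0667 − 0.0166 = 0.0501
F = 414.24 · e^(0.0501 × 14/12) = 414.24 × 1.060192 = 439.1739
Value of long forward = (F − K)·e^(−rT) = (439.1739 − 487.84) · e^(−0.0667·14/12)
= -48.6661 × 0.925134 = -45.02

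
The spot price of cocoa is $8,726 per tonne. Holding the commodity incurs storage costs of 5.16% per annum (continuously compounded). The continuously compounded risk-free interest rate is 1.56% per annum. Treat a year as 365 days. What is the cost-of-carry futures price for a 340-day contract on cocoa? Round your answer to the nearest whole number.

$9,290 per tonne

Net carry = r + u − y = 0.0156 + 0.0516 − 0.0000 = 0.0672
F = S·e^((r+u−y)T) = 8726 · e^(0.0672 × 340/365) = 8726 · e^0.062597
= 8726 × 1.064598 = $9,290 per tonne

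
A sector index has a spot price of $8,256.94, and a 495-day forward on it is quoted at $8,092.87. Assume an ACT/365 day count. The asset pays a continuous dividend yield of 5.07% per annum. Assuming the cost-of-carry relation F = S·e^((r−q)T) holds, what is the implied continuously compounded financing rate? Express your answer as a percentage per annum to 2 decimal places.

From F = S·e^((r−q)T): (r − q) = ln(F/S)/T
ln(8092.87/8256.94) = ln(0.980129) = -0.020071
(r − q) = -0.020071 / (495/365) = -0.014800
r = ln(F/S)/T + q = -0.014800 + 0.0507 = 0.035900
r = 3.59%

3.59%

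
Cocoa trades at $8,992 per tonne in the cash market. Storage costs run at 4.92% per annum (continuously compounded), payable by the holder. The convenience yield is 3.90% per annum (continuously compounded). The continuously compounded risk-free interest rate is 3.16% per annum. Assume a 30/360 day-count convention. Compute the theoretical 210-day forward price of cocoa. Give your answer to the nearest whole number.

Net carry = r + u − y = 0.0316 + 0.0492 − 0.0390 = 0.0418
F = S·e^((r+u−y)T) = 8992 · e^(0.0418 × 210/360) = 8992 · e^0.024383
= 8992 × 1.024683 = $9,214 per tonne

$9,214 per tonne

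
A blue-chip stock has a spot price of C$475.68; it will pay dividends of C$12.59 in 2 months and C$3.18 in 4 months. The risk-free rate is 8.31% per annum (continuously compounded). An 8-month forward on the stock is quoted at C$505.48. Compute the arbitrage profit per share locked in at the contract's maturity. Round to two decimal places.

C$19.10 per share

PV(dividends) I = 12.59·e^(−0.0831·2/12) + 3.18·e^(−0.0831·4/12) = 15.5100
Fair forward F* = (S − I)·e^(rT) = (475.68 − 15.5100)·e^0.055400 = 460.1700 × 1.056963 = 486.3827
Market C$505.48 > fair 486.3827: forward overpriced → cash-and-carry (borrow at r, buy the stock and collect the dividends, short the forward).
Profit at T = |F_mkt − F*| = |505.48 − 486.3827| = C$19.10 per share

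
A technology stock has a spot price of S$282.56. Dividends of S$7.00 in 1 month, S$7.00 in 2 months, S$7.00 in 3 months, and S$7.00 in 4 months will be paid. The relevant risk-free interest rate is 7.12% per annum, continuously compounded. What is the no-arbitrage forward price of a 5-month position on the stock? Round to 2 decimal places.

PV(dividends) I = 7.00·e^(−0.0712·1/12) + 7.00·e^(−0.0712·2/12) + 7.00·e^(−0.0712·3/12) + 7.00·e^(−0.0712·4/12)
I = 6.9586 + 6.9174 + 6.8765 + 6.8358 = 27.5883
F = (S − I)·e^(rT) = (282.56 − 27.5883) · e^(0.0712·5/12)
= 254.9717 · e^0.029667 = 254.9717 × 1.030111 = S$262.65

S$262.65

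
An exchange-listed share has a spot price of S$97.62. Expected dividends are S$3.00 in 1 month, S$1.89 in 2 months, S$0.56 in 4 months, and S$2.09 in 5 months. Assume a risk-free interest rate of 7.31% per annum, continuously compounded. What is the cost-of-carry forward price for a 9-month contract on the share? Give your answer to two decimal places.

PV(dividends) I = 3.00·e^(−0.0731·1/12) + 1.89·e^(−0.0731·2/12) + 0.56·e^(−0.0731·4/12) + 2.09·e^(−0.0731·5/12)
I = 2.9818 + 1.8671 + 0.5465 + 2.0273 = 7.4227
F = (S − I)·e^(rT) = (97.62 − 7.4227) · e^(0.0731·9/12)
= 90.1973 · e^0.054825 = 90.1973 × 1.056356 = S$95.28

S$95.28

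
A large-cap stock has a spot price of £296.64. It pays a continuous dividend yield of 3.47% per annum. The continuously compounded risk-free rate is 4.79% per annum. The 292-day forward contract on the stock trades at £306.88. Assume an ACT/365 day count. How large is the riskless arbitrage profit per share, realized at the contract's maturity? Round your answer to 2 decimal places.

£7.09 per share

Fair forward: F* = S·e^(carry·T), with carry = (r − q) = 0.0479 − 0.0347 = 0.0132
F* = 296.64 · e^(0.0132 × 292/365) = 296.64 · e^0.010560 = 296.64 × 1.010616 = £299.7891
Market £306.88 > fair £299.7891: forward overpriced → cash-and-carry (buy spot, short the forward).
At maturity, profit = |F_mkt − F*| = |306.88 − 299.7891| = £7.09 per share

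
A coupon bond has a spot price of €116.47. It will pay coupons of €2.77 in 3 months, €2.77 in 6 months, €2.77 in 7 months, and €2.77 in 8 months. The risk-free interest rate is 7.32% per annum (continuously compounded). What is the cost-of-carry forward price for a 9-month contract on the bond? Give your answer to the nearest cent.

PV(coupons) I = 2.77·e^(−0.0732·3/12) + 2.77·e^(−0.0732·6/12) + 2.77·e^(−0.0732·7/12) + 2.77·e^(−0.0732·8/12)
I = 2.7198 + 2.6705 + 2.6542 + 2.6381 = 10.6826
F = (S − I)·e^(rT) = (116.47 − 10.6826) · e^(0.0732·9/12)
= 105.7874 · e^0.054900 = 105.7874 × 1.056435 = €111.76

€111.76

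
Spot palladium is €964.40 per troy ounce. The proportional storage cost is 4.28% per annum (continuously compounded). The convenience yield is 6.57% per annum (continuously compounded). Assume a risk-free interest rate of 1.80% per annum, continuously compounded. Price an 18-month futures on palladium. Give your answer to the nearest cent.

Net carry = r + u − y = 0.0180 + 0.0428 − 0.0657 = -0.0049
F = S·e^((r+u−y)T) = 964.40 · e^(-0.0049 × 18/12) = 964.40 · e^-0.007350
= 964.40 × 0.992677 = €957.34 per troy ounce

€957.34 per troy ounce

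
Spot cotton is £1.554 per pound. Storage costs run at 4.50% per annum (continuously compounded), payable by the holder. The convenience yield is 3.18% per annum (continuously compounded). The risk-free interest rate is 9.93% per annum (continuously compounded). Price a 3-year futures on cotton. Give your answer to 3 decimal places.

£2.178 per pound

Net carry = r + u − y = 0.0993 + 0.0450 − 0.0318 = 0.1125
F = S·e^((r+u−y)T) = 1.554 · e^(0.1125 × 3) = 1.554 · e^0.337500
= 1.554 × 1.401440 = £2.178 per pound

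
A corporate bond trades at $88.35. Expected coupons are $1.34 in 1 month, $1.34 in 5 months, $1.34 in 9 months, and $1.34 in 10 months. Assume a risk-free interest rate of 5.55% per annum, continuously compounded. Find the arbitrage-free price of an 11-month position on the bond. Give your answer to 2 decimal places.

$87.48

PV(coupons) I = 1.34·e^(−0.0555·1/12) + 1.34·e^(−0.0555·5/12) + 1.34·e^(−0.0555·9/12) + 1.34·e^(−0.0555·10/12)
I = 1.3338 + 1.3094 + 1.2854 + 1.2794 = 5.2080
F = (S − I)·e^(rT) = (88.35 − 5.2080) · e^(0.0555·11/12)
= 83.1420 · e^0.050875 = 83.1420 × 1.052191 = $87.48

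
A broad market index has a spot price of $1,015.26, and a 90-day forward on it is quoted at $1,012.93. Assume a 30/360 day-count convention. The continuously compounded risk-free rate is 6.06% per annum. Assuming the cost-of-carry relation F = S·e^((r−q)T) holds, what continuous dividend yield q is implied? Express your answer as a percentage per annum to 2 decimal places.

From F = S·e^((r−q)T): (r − q) = ln(F/S)/T
ln(1012.93/1015.26) = ln(0.997705) = -0.002298
(r − q) = -0.002298 / (90/360) = -0.009192
q = r − ln(F/S)/T = 0.0606 + 0.009192 = 0.069792
q = 6.98%

6.98%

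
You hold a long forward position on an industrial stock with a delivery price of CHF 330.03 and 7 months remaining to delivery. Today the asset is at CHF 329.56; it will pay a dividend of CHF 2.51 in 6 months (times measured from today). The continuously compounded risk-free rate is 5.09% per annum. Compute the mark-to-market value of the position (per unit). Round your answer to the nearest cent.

PV(remaining dividends) I = 2.51·e^(−0.0509·6/12) = 2.4469
Current forward F = (S − I)·e^(rT) = (329.56 − 2.4469)·e^(0.0509·7/12) = 327.1131 × 1.030137 = 336.9713
Value (long) = (F − K)·e^(−rT) = (336.9713 − 330.03) × 0.970745 = 6.7382
Value = CHF 6.74

CHF 6.74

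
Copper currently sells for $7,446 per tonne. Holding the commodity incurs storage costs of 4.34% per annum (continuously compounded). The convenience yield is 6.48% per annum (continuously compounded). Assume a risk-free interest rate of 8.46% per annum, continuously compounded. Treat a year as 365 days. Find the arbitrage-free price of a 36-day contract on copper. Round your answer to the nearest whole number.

$7,493 per tonne

Net carry = r + u − y = 0.0846 + 0.0434 − 0.0648 = 0.0632
F = S·e^((r+u−y)T) = 7446 · e^(0.0632 × 36/365) = 7446 · e^0.006233
= 7446 × 1.006252 = $7,493 per tonne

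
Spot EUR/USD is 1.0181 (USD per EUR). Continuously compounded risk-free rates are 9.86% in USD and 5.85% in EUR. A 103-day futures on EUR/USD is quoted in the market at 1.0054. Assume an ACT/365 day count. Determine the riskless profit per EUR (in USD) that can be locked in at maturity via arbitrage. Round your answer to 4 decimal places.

0.0243 per EUR (in USD)

Fair futures: F* = S·e^(carry·T), with carry = (r_USD − r_EUR) = 0.0986 − 0.0585 = 0.0401
F* = 1.0181 · e^(0.0401 × 103/365) = 1.0181 · e^0.011316 = 1.0181 × 1.011380 = 1.0297
Market 1.0054 < fair 1.0297: forward underpriced → reverse cash-and-carry (short spot, go long the forward).
At maturity, profit = |F_mkt − F*| = |1.0054 − 1.0297| = 0.0243 per EUR (in USD)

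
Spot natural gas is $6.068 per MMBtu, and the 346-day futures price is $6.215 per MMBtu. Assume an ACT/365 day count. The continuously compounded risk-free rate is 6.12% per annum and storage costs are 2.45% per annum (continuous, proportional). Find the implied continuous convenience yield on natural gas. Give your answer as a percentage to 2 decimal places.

F = S·e^((r+u−y)T) ⇒ (r+u−y) = ln(F/S)/T
ln(6.215/6.068) = 0.023937; /T ⇒ 0.025251
y = r + u − ln(F/S)/T = 0.0612 + 0.0245 − 0.025251 = 0.060449
y = 6.04%

6.04%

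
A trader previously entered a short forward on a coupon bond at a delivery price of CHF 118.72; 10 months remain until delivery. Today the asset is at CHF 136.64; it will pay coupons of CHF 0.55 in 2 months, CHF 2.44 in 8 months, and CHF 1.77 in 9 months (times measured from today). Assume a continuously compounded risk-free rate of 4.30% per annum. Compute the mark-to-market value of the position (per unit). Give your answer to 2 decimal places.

PV(remaining coupons) I = 0.55·e^(−0.0430·2/12) + 2.44·e^(−0.0430·8/12) + 1.77·e^(−0.0430·9/12) = 4.6309
Current forward F = (S − I)·e^(rT) = (136.64 − 4.6309)·e^(0.0430·10/12) = 132.0091 × 1.036483 = 136.8252
Value (long) = (F − K)·e^(−rT) = (136.8252 − 118.72) × 0.964801 = 17.4679
Short position value = −(long value) = -CHF 17.47

-CHF 17.47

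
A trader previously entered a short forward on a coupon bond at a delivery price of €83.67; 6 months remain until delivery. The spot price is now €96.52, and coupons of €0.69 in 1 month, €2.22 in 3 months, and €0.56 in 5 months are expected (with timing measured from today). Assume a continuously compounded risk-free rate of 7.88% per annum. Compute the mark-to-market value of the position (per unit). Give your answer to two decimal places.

-€12.68

PV(remaining coupons) I = 0.69·e^(−0.0788·1/12) + 2.22·e^(−0.0788·3/12) + 0.56·e^(−0.0788·5/12) = 3.4041
Current forward F = (S − I)·e^(rT) = (96.52 − 3.4041)·e^(0.0788·6/12) = 93.1159 × 1.040186 = 96.8579
Value (long) = (F − K)·e^(−rT) = (96.8579 − 83.67) × 0.961366 = 12.6784
Short position value = −(long value) = -€12.68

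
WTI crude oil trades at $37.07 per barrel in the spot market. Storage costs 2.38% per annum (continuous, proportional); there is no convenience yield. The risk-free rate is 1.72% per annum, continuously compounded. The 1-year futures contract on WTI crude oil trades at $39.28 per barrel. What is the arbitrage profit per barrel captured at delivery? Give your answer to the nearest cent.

Fair futures: F* = S·e^(carry·T), with carry = (r + u) = 0.0172 + 0.0238 = 0.0410
F* = 37.07 · e^(0.0410 × 1) = 37.07 · e^0.041000 = 37.07 × 1.041852 = $38.6215
Market $39.28 > fair $38.6215: forward overpriced → cash-and-carry (buy spot, short the forward).
At maturity, profit = |F_mkt − F*| = |39.28 − 38.6215| = $0.66 per barrel

$0.66 per barrel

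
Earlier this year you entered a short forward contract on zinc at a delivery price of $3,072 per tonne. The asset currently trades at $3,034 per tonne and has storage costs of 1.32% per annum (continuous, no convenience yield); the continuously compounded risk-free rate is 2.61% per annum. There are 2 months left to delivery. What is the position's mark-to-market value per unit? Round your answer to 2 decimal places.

Current fair forward for the remaining 2 months: F = S·e^((r + u)·T), (r + u) = 0.0261 + 0.0132 = 0.0393
F = 3034 · e^(0.0393 × 2/12) = 3034 × 1.00657150 = 3053.9379
Value of long forward = (F − K)·e^(−rT) = (3053.9379 − 3072) · e^(−0.0261·2/12)
= -18.0621 × 0.99565945 = -17.98
Short position value = −(long value) = $17.98

$17.98 per tonne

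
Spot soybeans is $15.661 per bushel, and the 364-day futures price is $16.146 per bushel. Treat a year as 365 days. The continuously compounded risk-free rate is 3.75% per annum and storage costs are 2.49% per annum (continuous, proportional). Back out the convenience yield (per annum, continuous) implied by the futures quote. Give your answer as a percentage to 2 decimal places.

3.18%

F = S·e^((r+u−y)T) ⇒ (r+u−y) = ln(F/S)/T
ln(16.146/15.661) = 0.030499; /T ⇒ 0.030583
y = r + u − ln(F/S)/T = 0.0375 + 0.0249 − 0.030583 = 0.031817
y = 3.18%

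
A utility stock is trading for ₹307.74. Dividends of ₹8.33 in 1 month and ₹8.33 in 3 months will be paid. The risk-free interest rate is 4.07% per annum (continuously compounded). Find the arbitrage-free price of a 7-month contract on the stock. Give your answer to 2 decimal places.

₹298.19

PV(dividends) I = 8.33·e^(−0.0407·1/12) + 8.33·e^(−0.0407·3/12)
I = 8.3018 + 8.2457 = 16.5475
F = (S − I)·e^(rT) = (307.74 − 16.5475) · e^(0.0407·7/12)
= 291.1925 · e^0.023742 = 291.1925 × 1.024026 = ₹298.19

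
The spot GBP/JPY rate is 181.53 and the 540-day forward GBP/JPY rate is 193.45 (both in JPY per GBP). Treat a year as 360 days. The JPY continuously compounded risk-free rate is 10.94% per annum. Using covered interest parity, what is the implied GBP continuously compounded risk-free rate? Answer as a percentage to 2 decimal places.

F = S·e^((r_JPY − r_GBP)T) ⇒ r_GBP = r_JPY − ln(F/S)/T
ln(193.45/181.53) = 0.063598; /(540/360) = 0.042399
r_GBP = 0.1094 − 0.042399 = 0.067001
r_GBP = 6.70%

6.70%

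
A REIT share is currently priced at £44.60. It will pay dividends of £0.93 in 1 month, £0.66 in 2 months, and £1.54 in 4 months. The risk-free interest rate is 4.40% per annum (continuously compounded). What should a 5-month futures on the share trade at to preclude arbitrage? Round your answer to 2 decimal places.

PV(dividends) I = 0.93·e^(−0.0440·1/12) + 0.66·e^(−0.0440·2/12) + 1.54·e^(−0.0440·4/12)
I = 0.9266 + 0.6552 + 1.5176 = 3.0994
F = (S − I)·e^(rT) = (44.60 − 3.0994) · e^(0.0440·5/12)
= 41.5006 · e^0.018333 = 41.5006 × 1.018502 = £42.27

£42.27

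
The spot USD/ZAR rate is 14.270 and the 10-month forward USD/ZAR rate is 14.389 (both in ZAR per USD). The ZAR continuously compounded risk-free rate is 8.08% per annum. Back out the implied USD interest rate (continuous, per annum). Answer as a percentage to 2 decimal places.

F = S·e^((r_ZAR − r_USD)T) ⇒ r_USD = r_ZAR − ln(F/S)/T
ln(14.389/14.270) = 0.008305; /(10/12) = 0.009966
r_USD = 0.0808 − 0.009966 = 0.070834
r_USD = 7.08%

7.08%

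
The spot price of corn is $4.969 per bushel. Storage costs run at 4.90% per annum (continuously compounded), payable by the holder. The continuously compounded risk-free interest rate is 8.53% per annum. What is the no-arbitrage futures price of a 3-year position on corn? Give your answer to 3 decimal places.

Net carry = r + u − y = 0.0853 + 0.0490 − 0.0000 = 0.1343
F = S·e^((r+u−y)T) = 4.969 · e^(0.1343 × 3) = 4.969 · e^0.402900
= 4.969 × 1.496157 = $7.434 per bushel

$7.434 per bushel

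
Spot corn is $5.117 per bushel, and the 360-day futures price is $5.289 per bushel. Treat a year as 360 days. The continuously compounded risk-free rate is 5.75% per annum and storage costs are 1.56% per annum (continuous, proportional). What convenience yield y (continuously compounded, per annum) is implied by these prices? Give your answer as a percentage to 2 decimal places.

F = S·e^((r+u−y)T) ⇒ (r+u−y) = ln(F/S)/T
ln(5.289/5.117) = 0.033061; /T ⇒ 0.033061
y = r + u − ln(F/S)/T = 0.0575 + 0.0156 − 0.033061 = 0.040039
y = 4.00%

4.00%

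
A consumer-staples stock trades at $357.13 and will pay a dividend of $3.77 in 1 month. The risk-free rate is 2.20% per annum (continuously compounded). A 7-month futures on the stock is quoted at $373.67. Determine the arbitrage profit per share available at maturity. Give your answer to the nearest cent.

PV(dividends) I = 3.77·e^(−0.0220·1/12) = 3.7631
Fair futures F* = (S − I)·e^(rT) = (357.13 − 3.7631)·e^0.012833 = 353.3669 × 1.012916 = 357.9310
Market $373.67 > fair 357.9310: forward overpriced → cash-and-carry (borrow at r, buy the stock and collect the dividends, short the forward).
Profit at T = |F_mkt − F*| = |373.67 − 357.9310| = $15.74 per share

$15.74 per share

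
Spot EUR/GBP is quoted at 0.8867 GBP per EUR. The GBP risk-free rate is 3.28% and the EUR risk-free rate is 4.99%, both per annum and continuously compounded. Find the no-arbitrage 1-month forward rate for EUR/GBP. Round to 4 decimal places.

F = S·e^((r_GBP − r_EUR)T) = 0.8867 · e^((0.0328 − 0.0499) × 1/12)
= 0.8867 · e^-0.001425 = 0.8867 × 0.998576
F = 0.8854 GBP per EUR

0.8854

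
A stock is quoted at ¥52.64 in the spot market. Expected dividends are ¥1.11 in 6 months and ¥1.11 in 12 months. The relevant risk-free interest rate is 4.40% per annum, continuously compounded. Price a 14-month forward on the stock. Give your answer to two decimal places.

¥53.15

PV(dividends) I = 1.11·e^(−0.0440·6/12) + 1.11·e^(−0.0440·12/12)
I = 1.0858 + 1.0622 = 2.1480
F = (S − I)·e^(rT) = (52.64 − 2.1480) · e^(0.0440·14/12)
= 50.4920 · e^0.051333 = 50.4920 × 1.052673 = ¥53.15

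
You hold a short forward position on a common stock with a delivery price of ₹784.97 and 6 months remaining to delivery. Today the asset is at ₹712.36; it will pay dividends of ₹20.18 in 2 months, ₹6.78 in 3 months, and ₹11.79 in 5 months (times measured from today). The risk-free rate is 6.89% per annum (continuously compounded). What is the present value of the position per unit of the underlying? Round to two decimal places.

PV(remaining dividends) I = 20.18·e^(−0.0689·2/12) + 6.78·e^(−0.0689·3/12) + 11.79·e^(−0.0689·5/12) = 38.0701
Current forward F = (S − I)·e^(rT) = (712.36 − 38.0701)·e^(0.0689·6/12) = 674.2899 × 1.035050 = 697.9238
Value (long) = (F − K)·e^(−rT) = (697.9238 − 784.97) × 0.966137 = -84.0986
Short position value = −(long value) = ₹84.10

₹84.10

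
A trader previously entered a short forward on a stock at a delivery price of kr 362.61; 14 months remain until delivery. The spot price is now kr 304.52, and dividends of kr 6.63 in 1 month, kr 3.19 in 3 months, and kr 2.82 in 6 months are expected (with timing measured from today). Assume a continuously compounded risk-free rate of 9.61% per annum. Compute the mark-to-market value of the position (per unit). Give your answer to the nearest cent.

PV(remaining dividends) I = 6.63·e^(−0.0961·1/12) + 3.19·e^(−0.0961·3/12) + 2.82·e^(−0.0961·6/12) = 12.3791
Current forward F = (S − I)·e^(rT) = (304.52 − 12.3791)·e^(0.0961·14/12) = 292.1409 × 1.118643 = 326.8014
Value (long) = (F − K)·e^(−rT) = (326.8014 − 362.61) × 0.893940 = -32.0107
Short position value = −(long value) = kr 32.01

kr 32.01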